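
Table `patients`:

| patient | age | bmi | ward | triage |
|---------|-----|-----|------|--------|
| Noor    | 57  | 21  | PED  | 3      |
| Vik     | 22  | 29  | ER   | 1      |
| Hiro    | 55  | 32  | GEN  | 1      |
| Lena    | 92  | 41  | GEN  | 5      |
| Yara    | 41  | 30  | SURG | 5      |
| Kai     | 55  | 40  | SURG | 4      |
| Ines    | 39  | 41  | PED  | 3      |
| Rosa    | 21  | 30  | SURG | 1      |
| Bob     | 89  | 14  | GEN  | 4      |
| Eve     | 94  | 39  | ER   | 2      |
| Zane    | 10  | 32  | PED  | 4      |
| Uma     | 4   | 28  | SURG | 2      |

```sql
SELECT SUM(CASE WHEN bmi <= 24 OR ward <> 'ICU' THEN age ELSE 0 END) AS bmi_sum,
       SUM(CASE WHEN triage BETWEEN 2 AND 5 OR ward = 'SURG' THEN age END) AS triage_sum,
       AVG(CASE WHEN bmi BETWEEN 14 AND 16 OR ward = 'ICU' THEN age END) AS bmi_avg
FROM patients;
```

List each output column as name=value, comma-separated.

[bmi_sum: bmi <= 24 OR ward <> 'ICU']
patient=Noor: ✓ → 57
patient=Vik: ✓ → 22
patient=Hiro: ✓ → 55
patient=Lena: ✓ → 92
patient=Yara: ✓ → 41
patient=Kai: ✓ → 55
patient=Ines: ✓ → 39
patient=Rosa: ✓ → 21
patient=Bob: ✓ → 89
patient=Eve: ✓ → 94
patient=Zane: ✓ → 10
patient=Uma: ✓ → 4
bmi_sum = 57 + 22 + 55 + 92 + 41 + 55 + 39 + 21 + 89 + 94 + 10 + 4 = 579
—
[triage_sum: triage BETWEEN 2 AND 5 OR ward = 'SURG']
patient=Noor: ✓ → 57
patient=Vik: ✗
patient=Hiro: ✗
patient=Lena: ✓ → 92
patient=Yara: ✓ → 41
patient=Kai: ✓ → 55
patient=Ines: ✓ → 39
patient=Rosa: ✓ → 21
patient=Bob: ✓ → 89
patient=Eve: ✓ → 94
patient=Zane: ✓ → 10
patient=Uma: ✓ → 4
triage_sum = 57 + 92 + 41 + 55 + 39 + 21 + 89 + 94 + 10 + 4 = 502
—
[bmi_avg: bmi BETWEEN 14 AND 16 OR ward = 'ICU']
patient=Noor: ✗
patient=Vik: ✗
patient=Hiro: ✗
patient=Lena: ✗
patient=Yara: ✗
patient=Kai: ✗
patient=Ines: ✗
patient=Rosa: ✗
patient=Bob: ✓ → 89
patient=Eve: ✗
patient=Zane: ✗
patient=Uma: ✗
bmi_avg = 89

bmi_sum=579, triage_sum=502, bmi_avg=89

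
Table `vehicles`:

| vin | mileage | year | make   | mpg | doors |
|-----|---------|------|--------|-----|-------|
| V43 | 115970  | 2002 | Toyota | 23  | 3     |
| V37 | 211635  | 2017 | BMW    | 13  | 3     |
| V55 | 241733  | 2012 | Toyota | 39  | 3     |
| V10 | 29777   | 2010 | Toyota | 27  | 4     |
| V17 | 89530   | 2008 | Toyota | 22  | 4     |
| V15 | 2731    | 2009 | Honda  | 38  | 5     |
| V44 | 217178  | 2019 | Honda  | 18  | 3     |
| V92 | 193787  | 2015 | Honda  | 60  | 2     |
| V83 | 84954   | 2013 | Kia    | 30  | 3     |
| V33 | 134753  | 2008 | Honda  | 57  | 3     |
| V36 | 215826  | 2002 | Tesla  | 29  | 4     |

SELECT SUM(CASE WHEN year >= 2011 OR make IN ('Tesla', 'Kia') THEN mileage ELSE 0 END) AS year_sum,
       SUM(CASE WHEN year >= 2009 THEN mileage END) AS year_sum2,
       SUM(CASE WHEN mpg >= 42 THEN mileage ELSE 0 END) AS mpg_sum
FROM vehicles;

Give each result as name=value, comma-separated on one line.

[year_sum: year >= 2011 OR make IN ('Tesla', 'Kia')]
vin=V43: ✗
vin=V37: ✓ → 211635
vin=V55: ✓ → 241733
vin=V10: ✗
vin=V17: ✗
vin=V15: ✗
vin=V44: ✓ → 217178
vin=V92: ✓ → 193787
vin=V83: ✓ → 84954
vin=V33: ✗
vin=V36: ✓ → 215826
year_sum = 211635 + 241733 + 217178 + 193787 + 84954 + 215826 = 1165113
—
[year_sum2: year >= 2009]
vin=V43: ✗
vin=V37: ✓ → 211635
vin=V55: ✓ → 241733
vin=V10: ✓ → 29777
vin=V17: ✗
vin=V15: ✓ → 2731
vin=V44: ✓ → 217178
vin=V92: ✓ → 193787
vin=V83: ✓ → 84954
vin=V33: ✗
vin=V36: ✗
year_sum2 = 211635 + 241733 + 29777 + 2731 + 217178 + 193787 + 84954 = 981795
—
[mpg_sum: mpg >= 42]
vin=V43: ✗
vin=V37: ✗
vin=V55: ✗
vin=V10: ✗
vin=V17: ✗
vin=V15: ✗
vin=V44: ✗
vin=V92: ✓ → 193787
vin=V83: ✗
vin=V33: ✓ → 134753
vin=V36: ✗
mpg_sum = 193787 + 134753 = 328540

year_sum=1165113, year_sum2=981795, mpg_sum=328540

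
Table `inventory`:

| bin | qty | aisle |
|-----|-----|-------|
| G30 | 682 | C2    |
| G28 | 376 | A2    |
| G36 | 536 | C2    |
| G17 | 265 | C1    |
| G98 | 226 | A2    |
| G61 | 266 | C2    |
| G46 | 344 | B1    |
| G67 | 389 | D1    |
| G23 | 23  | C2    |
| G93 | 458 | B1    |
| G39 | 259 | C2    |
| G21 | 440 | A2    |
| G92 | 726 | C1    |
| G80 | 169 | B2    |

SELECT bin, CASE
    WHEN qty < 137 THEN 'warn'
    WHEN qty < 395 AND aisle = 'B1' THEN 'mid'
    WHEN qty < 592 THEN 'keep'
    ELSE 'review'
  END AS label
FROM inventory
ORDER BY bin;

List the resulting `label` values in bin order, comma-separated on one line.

bin=G17: qty < 592 → keep
bin=G21: qty < 592 → keep
bin=G23: qty < 137 → warn
bin=G28: qty < 592 → keep
bin=G30: ELSE → review
bin=G36: qty < 592 → keep
bin=G39: qty < 592 → keep
bin=G46: qty < 395 AND aisle = 'B1' → mid
bin=G61: qty < 592 → keep
bin=G67: qty < 592 → keep
bin=G80: qty < 592 → keep
bin=G92: ELSE → review
bin=G93: qty < 592 → keep
bin=G98: qty < 592 → keep

keep, keep, warn, keep, review, keep, keep, mid, keep, keep, keep, review, keep, keep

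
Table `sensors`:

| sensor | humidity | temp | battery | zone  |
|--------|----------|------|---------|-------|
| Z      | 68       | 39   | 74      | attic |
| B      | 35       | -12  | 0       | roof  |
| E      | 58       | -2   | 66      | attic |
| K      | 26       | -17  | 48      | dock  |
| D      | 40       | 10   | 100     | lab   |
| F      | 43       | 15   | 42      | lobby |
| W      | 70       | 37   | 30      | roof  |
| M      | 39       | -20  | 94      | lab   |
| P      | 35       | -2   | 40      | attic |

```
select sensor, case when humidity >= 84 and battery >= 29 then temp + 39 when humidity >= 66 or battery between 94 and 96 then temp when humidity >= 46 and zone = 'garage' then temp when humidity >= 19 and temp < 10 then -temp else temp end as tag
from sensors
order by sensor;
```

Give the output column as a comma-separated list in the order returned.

sensor=B: humidity >= 19 and temp < 10 → 12
sensor=D: ELSE → 10
sensor=E: humidity >= 19 and temp < 10 → 2
sensor=F: ELSE → 15
sensor=K: humidity >= 19 and temp < 10 → 17
sensor=M: humidity >= 66 or battery between 94 and 96 → -20
sensor=P: humidity >= 19 and temp < 10 → 2
sensor=W: humidity >= 66 or battery between 94 and 96 → 37
sensor=Z: humidity >= 66 or battery between 94 and 96 → 39

12, 10, 2, 15, 17, -20, 2, 37, 39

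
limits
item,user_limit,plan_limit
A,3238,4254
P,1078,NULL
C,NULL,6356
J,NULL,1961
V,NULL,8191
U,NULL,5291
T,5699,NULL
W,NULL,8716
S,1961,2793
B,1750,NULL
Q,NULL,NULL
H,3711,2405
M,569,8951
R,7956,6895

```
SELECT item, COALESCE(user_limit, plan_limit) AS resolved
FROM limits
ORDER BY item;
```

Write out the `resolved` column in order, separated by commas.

3238, 1750, 6356, 3711, 1961, 569, 1078, NULL, 7956, 1961, 5699, 5291, 8191, 8716

item=A: user_limit=3238 → 3238
item=B: user_limit=1750 → 1750
item=C: user_limit=NULL, plan_limit=6356 → 6356
item=H: user_limit=3711 → 3711
item=J: user_limit=NULL, plan_limit=1961 → 1961
item=M: user_limit=569 → 569
item=P: user_limit=1078 → 1078
item=Q: user_limit=NULL, plan_limit=NULL (all NULL) → NULL
item=R: user_limit=7956 → 7956
item=S: user_limit=1961 → 1961
item=T: user_limit=5699 → 5699
item=U: user_limit=NULL, plan_limit=5291 → 5291
item=V: user_limit=NULL, plan_limit=8191 → 8191
item=W: user_limit=NULL, plan_limit=8716 → 8716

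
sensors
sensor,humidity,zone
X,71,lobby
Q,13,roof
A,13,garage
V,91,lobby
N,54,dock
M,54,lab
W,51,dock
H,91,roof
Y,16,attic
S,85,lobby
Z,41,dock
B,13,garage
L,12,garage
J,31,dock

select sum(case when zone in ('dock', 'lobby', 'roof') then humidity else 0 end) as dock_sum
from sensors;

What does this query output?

528

sensor=X: ✓ → 71
sensor=Q: ✓ → 13
sensor=A: ✗
sensor=V: ✓ → 91
sensor=N: ✓ → 54
sensor=M: ✗
sensor=W: ✓ → 51
sensor=H: ✓ → 91
sensor=Y: ✗
sensor=S: ✓ → 85
sensor=Z: ✓ → 41
sensor=B: ✗
sensor=L: ✗
sensor=J: ✓ → 31
dock_sum = 71 + 13 + 91 + 54 + 51 + 91 + 85 + 41 + 31 = 528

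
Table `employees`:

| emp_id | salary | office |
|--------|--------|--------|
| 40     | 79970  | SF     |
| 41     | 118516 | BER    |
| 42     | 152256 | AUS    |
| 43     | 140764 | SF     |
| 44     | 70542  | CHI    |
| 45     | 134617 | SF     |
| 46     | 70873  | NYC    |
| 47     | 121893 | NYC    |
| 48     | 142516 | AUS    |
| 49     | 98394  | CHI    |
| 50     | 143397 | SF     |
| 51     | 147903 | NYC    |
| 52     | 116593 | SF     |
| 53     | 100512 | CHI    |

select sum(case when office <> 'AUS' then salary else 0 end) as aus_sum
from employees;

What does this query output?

emp_id=40: ✓ → 79970
emp_id=41: ✓ → 118516
emp_id=42: ✗
emp_id=43: ✓ → 140764
emp_id=44: ✓ → 70542
emp_id=45: ✓ → 134617
emp_id=46: ✓ → 70873
emp_id=47: ✓ → 121893
emp_id=48: ✗
emp_id=49: ✓ → 98394
emp_id=50: ✓ → 143397
emp_id=51: ✓ → 147903
emp_id=52: ✓ → 116593
emp_id=53: ✓ → 100512
aus_sum = 79970 + 118516 + 140764 + 70542 + 134617 + 70873 + 121893 + 98394 + 143397 + 147903 + 116593 + 100512 = 1343974

1343974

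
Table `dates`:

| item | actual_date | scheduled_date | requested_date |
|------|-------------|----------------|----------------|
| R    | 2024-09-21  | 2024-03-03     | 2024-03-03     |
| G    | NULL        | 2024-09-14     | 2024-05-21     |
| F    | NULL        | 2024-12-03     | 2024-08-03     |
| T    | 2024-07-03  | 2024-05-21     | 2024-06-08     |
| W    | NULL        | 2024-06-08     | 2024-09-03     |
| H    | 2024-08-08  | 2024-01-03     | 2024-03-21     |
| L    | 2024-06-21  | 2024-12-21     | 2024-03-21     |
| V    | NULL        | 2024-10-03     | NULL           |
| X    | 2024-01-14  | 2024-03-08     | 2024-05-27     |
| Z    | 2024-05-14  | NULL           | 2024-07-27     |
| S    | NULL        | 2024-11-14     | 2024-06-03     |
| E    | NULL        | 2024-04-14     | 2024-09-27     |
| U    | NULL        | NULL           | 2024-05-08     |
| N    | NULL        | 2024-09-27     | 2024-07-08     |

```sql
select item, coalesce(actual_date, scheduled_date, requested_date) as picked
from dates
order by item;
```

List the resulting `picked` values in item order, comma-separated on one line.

2024-04-14, 2024-12-03, 2024-09-14, 2024-08-08, 2024-06-21, 2024-09-27, 2024-09-21, 2024-11-14, 2024-07-03, 2024-05-08, 2024-10-03, 2024-06-08, 2024-01-14, 2024-05-14

item=E: actual_date=NULL, scheduled_date=2024-04-14 → 2024-04-14
item=F: actual_date=NULL, scheduled_date=2024-12-03 → 2024-12-03
item=G: actual_date=NULL, scheduled_date=2024-09-14 → 2024-09-14
item=H: actual_date=2024-08-08 → 2024-08-08
item=L: actual_date=2024-06-21 → 2024-06-21
item=N: actual_date=NULL, scheduled_date=2024-09-27 → 2024-09-27
item=R: actual_date=2024-09-21 → 2024-09-21
item=S: actual_date=NULL, scheduled_date=2024-11-14 → 2024-11-14
item=T: actual_date=2024-07-03 → 2024-07-03
item=U: actual_date=NULL, scheduled_date=NULL, requested_date=2024-05-08 → 2024-05-08
item=V: actual_date=NULL, scheduled_date=2024-10-03 → 2024-10-03
item=W: actual_date=NULL, scheduled_date=2024-06-08 → 2024-06-08
item=X: actual_date=2024-01-14 → 2024-01-14
item=Z: actual_date=2024-05-14 → 2024-05-14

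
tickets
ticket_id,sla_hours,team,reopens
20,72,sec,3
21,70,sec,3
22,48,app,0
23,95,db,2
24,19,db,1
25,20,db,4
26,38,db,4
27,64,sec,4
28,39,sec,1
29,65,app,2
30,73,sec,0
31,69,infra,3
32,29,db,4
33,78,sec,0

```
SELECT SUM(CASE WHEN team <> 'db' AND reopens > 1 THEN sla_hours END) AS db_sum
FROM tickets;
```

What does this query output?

ticket_id=20: ✓ → 72
ticket_id=21: ✓ → 70
ticket_id=22: ✗
ticket_id=23: ✗
ticket_id=24: ✗
ticket_id=25: ✗
ticket_id=26: ✗
ticket_id=27: ✓ → 64
ticket_id=28: ✗
ticket_id=29: ✓ → 65
ticket_id=30: ✗
ticket_id=31: ✓ → 69
ticket_id=32: ✗
ticket_id=33: ✗
db_sum = 72 + 70 + 64 + 65 + 69 = 340

340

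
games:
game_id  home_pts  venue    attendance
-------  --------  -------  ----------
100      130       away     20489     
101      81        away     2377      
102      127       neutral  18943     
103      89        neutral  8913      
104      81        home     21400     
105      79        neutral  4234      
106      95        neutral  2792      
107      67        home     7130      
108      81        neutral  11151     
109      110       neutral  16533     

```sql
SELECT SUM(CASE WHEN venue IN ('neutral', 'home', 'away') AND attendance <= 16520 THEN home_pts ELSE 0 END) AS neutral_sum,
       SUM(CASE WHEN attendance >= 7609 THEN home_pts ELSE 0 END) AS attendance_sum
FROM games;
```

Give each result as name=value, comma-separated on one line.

[neutral_sum: venue IN ('neutral', 'home', 'away') AND attendance <= 16520]
game_id=100: ✗
game_id=101: ✓ → 81
game_id=102: ✗
game_id=103: ✓ → 89
game_id=104: ✗
game_id=105: ✓ → 79
game_id=106: ✓ → 95
game_id=107: ✓ → 67
game_id=108: ✓ → 81
game_id=109: ✗
neutral_sum = 81 + 89 + 79 + 95 + 67 + 81 = 492
—
[attendance_sum: attendance >= 7609]
game_id=100: ✓ → 130
game_id=101: ✗
game_id=102: ✓ → 127
game_id=103: ✓ → 89
game_id=104: ✓ → 81
game_id=105: ✗
game_id=106: ✗
game_id=107: ✗
game_id=108: ✓ → 81
game_id=109: ✓ → 110
attendance_sum = 130 + 127 + 89 + 81 + 81 + 110 = 618

neutral_sum=492, attendance_sum=618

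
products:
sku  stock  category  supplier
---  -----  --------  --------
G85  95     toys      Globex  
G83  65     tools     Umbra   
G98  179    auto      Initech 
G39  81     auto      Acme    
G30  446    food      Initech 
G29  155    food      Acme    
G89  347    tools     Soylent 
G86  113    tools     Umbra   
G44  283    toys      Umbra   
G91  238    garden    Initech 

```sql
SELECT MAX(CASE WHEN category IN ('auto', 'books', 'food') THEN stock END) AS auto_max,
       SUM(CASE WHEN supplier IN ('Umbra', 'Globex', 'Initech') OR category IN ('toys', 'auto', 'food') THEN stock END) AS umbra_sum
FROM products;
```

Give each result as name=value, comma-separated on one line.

auto_max=446, umbra_sum=1655

[auto_max: category IN ('auto', 'books', 'food')]
sku=G85: ✗
sku=G83: ✗
sku=G98: ✓ → 179
sku=G39: ✓ → 81
sku=G30: ✓ → 446
sku=G29: ✓ → 155
sku=G89: ✗
sku=G86: ✗
sku=G44: ✗
sku=G91: ✗
auto_max = MAX(179, 81, 446, 155) = 446
—
[umbra_sum: supplier IN ('Umbra', 'Globex', 'Initech') OR category IN ('toys', 'auto', 'food')]
sku=G85: ✓ → 95
sku=G83: ✓ → 65
sku=G98: ✓ → 179
sku=G39: ✓ → 81
sku=G30: ✓ → 446
sku=G29: ✓ → 155
sku=G89: ✗
sku=G86: ✓ → 113
sku=G44: ✓ → 283
sku=G91: ✓ → 238
umbra_sum = 95 + 65 + 179 + 81 + 446 + 155 + 113 + 283 + 238 = 1655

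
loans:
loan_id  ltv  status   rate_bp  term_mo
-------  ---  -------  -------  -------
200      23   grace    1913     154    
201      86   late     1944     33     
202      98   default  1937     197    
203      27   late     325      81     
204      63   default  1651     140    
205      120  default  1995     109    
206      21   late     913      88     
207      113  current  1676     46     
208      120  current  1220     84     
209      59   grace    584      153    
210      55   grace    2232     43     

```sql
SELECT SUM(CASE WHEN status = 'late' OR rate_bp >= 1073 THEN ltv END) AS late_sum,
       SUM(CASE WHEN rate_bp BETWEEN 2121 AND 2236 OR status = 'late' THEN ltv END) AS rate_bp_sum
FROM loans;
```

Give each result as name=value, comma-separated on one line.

late_sum=726, rate_bp_sum=189

[late_sum: status = 'late' OR rate_bp >= 1073]
loan_id=200: ✓ → 23
loan_id=201: ✓ → 86
loan_id=202: ✓ → 98
loan_id=203: ✓ → 27
loan_id=204: ✓ → 63
loan_id=205: ✓ → 120
loan_id=206: ✓ → 21
loan_id=207: ✓ → 113
loan_id=208: ✓ → 120
loan_id=209: ✗
loan_id=210: ✓ → 55
late_sum = 23 + 86 + 98 + 27 + 63 + 120 + 21 + 113 + 120 + 55 = 726
—
[rate_bp_sum: rate_bp BETWEEN 2121 AND 2236 OR status = 'late']
loan_id=200: ✗
loan_id=201: ✓ → 86
loan_id=202: ✗
loan_id=203: ✓ → 27
loan_id=204: ✗
loan_id=205: ✗
loan_id=206: ✓ → 21
loan_id=207: ✗
loan_id=208: ✗
loan_id=209: ✗
loan_id=210: ✓ → 55
rate_bp_sum = 86 + 27 + 21 + 55 = 189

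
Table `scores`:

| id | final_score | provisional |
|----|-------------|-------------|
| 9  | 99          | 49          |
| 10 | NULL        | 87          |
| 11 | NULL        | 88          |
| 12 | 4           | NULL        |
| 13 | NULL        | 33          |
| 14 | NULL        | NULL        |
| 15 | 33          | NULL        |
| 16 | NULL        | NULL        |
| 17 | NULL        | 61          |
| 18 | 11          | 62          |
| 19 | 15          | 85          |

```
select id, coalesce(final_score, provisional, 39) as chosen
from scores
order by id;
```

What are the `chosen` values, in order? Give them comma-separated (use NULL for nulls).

id=9: final_score=99 → 99
id=10: final_score=NULL, provisional=87 → 87
id=11: final_score=NULL, provisional=88 → 88
id=12: final_score=4 → 4
id=13: final_score=NULL, provisional=33 → 33
id=14: final_score=NULL, provisional=NULL, → literal 39 → 39
id=15: final_score=33 → 33
id=16: final_score=NULL, provisional=NULL, → literal 39 → 39
id=17: final_score=NULL, provisional=61 → 61
id=18: final_score=11 → 11
id=19: final_score=15 → 15

99, 87, 88, 4, 33, 39, 33, 39, 61, 11, 15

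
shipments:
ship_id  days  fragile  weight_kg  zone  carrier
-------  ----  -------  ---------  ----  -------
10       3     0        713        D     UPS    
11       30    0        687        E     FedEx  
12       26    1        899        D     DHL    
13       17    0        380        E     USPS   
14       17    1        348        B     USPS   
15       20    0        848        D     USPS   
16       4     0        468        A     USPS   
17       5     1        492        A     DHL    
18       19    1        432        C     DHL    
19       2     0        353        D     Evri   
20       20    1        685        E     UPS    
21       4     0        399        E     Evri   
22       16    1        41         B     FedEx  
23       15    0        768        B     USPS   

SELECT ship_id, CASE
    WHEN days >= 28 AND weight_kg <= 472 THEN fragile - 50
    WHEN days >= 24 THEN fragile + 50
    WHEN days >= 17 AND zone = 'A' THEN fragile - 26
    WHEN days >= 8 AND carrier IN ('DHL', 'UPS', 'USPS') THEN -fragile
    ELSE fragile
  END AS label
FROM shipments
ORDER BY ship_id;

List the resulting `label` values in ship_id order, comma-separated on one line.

0, 50, 51, 0, -1, 0, 0, 1, -1, 0, -1, 0, 1, 0

ship_id=10: ELSE → 0
ship_id=11: days >= 24 → 50
ship_id=12: days >= 24 → 51
ship_id=13: days >= 8 AND carrier IN ('DHL', 'UPS', 'USPS') → 0
ship_id=14: days >= 8 AND carrier IN ('DHL', 'UPS', 'USPS') → -1
ship_id=15: days >= 8 AND carrier IN ('DHL', 'UPS', 'USPS') → 0
ship_id=16: ELSE → 0
ship_id=17: ELSE → 1
ship_id=18: days >= 8 AND carrier IN ('DHL', 'UPS', 'USPS') → -1
ship_id=19: ELSE → 0
ship_id=20: days >= 8 AND carrier IN ('DHL', 'UPS', 'USPS') → -1
ship_id=21: ELSE → 0
ship_id=22: ELSE → 1
ship_id=23: days >= 8 AND carrier IN ('DHL', 'UPS', 'USPS') → 0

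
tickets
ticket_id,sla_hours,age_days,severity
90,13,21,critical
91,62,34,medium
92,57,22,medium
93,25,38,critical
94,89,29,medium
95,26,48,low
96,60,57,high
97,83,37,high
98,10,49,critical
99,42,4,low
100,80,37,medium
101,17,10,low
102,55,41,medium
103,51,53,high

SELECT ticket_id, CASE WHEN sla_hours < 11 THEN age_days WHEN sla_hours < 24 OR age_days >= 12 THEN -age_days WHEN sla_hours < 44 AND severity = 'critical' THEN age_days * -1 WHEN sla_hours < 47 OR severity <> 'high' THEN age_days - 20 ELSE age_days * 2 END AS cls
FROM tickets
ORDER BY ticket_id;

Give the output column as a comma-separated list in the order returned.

-21, -34, -22, -38, -29, -48, -57, -37, 49, -16, -37, -10, -41, -53

ticket_id=90: sla_hours < 24 OR age_days >= 12 → -21
ticket_id=91: sla_hours < 24 OR age_days >= 12 → -34
ticket_id=92: sla_hours < 24 OR age_days >= 12 → -22
ticket_id=93: sla_hours < 24 OR age_days >= 12 → -38
ticket_id=94: sla_hours < 24 OR age_days >= 12 → -29
ticket_id=95: sla_hours < 24 OR age_days >= 12 → -48
ticket_id=96: sla_hours < 24 OR age_days >= 12 → -57
ticket_id=97: sla_hours < 24 OR age_days >= 12 → -37
ticket_id=98: sla_hours < 11 → 49
ticket_id=99: sla_hours < 47 OR severity <> 'high' → -16
ticket_id=100: sla_hours < 24 OR age_days >= 12 → -37
ticket_id=101: sla_hours < 24 OR age_days >= 12 → -10
ticket_id=102: sla_hours < 24 OR age_days >= 12 → -41
ticket_id=103: sla_hours < 24 OR age_days >= 12 → -53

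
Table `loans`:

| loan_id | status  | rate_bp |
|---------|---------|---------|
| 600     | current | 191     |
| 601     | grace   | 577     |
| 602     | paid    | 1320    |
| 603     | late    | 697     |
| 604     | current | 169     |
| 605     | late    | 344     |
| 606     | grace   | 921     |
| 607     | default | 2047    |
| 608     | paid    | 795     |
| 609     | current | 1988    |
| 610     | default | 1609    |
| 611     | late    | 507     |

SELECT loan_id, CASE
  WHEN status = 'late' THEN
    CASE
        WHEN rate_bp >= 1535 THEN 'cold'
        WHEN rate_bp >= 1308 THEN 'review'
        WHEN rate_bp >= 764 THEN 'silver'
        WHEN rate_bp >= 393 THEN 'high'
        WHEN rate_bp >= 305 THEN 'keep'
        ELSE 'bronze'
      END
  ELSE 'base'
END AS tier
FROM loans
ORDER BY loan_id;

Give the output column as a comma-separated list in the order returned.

base, base, base, high, base, keep, base, base, base, base, base, high

loan_id=600: status='current' → outer ELSE → base
loan_id=601: status='grace' → outer ELSE → base
loan_id=602: status='paid' → outer ELSE → base
loan_id=603: status='late' → inner[rate_bp >= 393] → high
loan_id=604: status='current' → outer ELSE → base
loan_id=605: status='late' → inner[rate_bp >= 305] → keep
loan_id=606: status='grace' → outer ELSE → base
loan_id=607: status='default' → outer ELSE → base
loan_id=608: status='paid' → outer ELSE → base
loan_id=609: status='current' → outer ELSE → base
loan_id=610: status='default' → outer ELSE → base
loan_id=611: status='late' → inner[rate_bp >= 393] → high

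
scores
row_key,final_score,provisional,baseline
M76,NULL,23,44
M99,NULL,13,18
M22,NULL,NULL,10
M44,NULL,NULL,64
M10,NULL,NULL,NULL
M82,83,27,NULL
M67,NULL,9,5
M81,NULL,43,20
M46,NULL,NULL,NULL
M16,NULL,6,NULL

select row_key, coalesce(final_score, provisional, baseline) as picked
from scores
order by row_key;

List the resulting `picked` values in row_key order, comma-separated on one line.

row_key=M10: final_score=NULL, provisional=NULL, baseline=NULL (all NULL) → NULL
row_key=M16: final_score=NULL, provisional=6 → 6
row_key=M22: final_score=NULL, provisional=NULL, baseline=10 → 10
row_key=M44: final_score=NULL, provisional=NULL, baseline=64 → 64
row_key=M46: final_score=NULL, provisional=NULL, baseline=NULL (all NULL) → NULL
row_key=M67: final_score=NULL, provisional=9 → 9
row_key=M76: final_score=NULL, provisional=23 → 23
row_key=M81: final_score=NULL, provisional=43 → 43
row_key=M82: final_score=83 → 83
row_key=M99: final_score=NULL, provisional=13 → 13

NULL, 6, 10, 64, NULL, 9, 23, 43, 83, 13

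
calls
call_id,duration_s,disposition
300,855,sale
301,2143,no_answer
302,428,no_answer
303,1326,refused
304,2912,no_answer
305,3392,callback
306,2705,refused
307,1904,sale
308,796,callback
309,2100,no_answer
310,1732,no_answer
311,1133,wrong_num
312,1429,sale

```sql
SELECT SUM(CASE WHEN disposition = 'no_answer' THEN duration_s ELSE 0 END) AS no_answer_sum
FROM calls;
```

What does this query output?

call_id=300: ✗
call_id=301: ✓ → 2143
call_id=302: ✓ → 428
call_id=303: ✗
call_id=304: ✓ → 2912
call_id=305: ✗
call_id=306: ✗
call_id=307: ✗
call_id=308: ✗
call_id=309: ✓ → 2100
call_id=310: ✓ → 1732
call_id=311: ✗
call_id=312: ✗
no_answer_sum = 2143 + 428 + 2912 + 2100 + 1732 = 9315

9315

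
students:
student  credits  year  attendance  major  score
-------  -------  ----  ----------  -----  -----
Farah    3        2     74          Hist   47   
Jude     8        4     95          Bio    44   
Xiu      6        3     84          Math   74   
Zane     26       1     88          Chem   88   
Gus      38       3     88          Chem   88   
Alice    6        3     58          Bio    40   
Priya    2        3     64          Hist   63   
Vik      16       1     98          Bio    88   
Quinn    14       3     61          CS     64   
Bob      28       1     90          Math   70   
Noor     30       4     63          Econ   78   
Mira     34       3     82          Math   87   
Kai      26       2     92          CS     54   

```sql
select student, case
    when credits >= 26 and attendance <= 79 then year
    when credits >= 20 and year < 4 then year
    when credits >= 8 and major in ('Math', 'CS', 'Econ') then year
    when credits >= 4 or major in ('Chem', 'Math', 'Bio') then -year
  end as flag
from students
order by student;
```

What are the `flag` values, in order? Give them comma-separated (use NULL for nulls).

student=Alice: credits >= 4 or major in ('Chem', 'Math', 'Bio') → -3
student=Bob: credits >= 20 and year < 4 → 1
student=Farah: (no match → NULL) → NULL
student=Gus: credits >= 20 and year < 4 → 3
student=Jude: credits >= 4 or major in ('Chem', 'Math', 'Bio') → -4
student=Kai: credits >= 20 and year < 4 → 2
student=Mira: credits >= 20 and year < 4 → 3
student=Noor: credits >= 26 and attendance <= 79 → 4
student=Priya: (no match → NULL) → NULL
student=Quinn: credits >= 8 and major in ('Math', 'CS', 'Econ') → 3
student=Vik: credits >= 4 or major in ('Chem', 'Math', 'Bio') → -1
student=Xiu: credits >= 4 or major in ('Chem', 'Math', 'Bio') → -3
student=Zane: credits >= 20 and year < 4 → 1

-3, 1, NULL, 3, -4, 2, 3, 4, NULL, 3, -1, -3, 1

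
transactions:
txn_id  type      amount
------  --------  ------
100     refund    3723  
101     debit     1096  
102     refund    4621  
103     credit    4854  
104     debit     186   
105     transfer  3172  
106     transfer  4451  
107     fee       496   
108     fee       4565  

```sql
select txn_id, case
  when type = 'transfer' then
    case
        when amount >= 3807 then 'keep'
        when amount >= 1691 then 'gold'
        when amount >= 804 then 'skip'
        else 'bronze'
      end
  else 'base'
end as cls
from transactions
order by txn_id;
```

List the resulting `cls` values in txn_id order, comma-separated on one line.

base, base, base, base, base, gold, keep, base, base

txn_id=100: type='refund' → outer ELSE → base
txn_id=101: type='debit' → outer ELSE → base
txn_id=102: type='refund' → outer ELSE → base
txn_id=103: type='credit' → outer ELSE → base
txn_id=104: type='debit' → outer ELSE → base
txn_id=105: type='transfer' → inner[amount >= 1691] → gold
txn_id=106: type='transfer' → inner[amount >= 3807] → keep
txn_id=107: type='fee' → outer ELSE → base
txn_id=108: type='fee' → outer ELSE → base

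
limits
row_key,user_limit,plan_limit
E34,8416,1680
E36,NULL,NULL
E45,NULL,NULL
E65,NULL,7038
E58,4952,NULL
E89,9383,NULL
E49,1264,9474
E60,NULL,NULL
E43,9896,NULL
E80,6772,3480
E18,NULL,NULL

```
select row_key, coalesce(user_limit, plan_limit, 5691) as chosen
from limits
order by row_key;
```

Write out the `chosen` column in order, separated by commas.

row_key=E18: user_limit=NULL, plan_limit=NULL, → literal 5691 → 5691
row_key=E34: user_limit=8416 → 8416
row_key=E36: user_limit=NULL, plan_limit=NULL, → literal 5691 → 5691
row_key=E43: user_limit=9896 → 9896
row_key=E45: user_limit=NULL, plan_limit=NULL, → literal 5691 → 5691
row_key=E49: user_limit=1264 → 1264
row_key=E58: user_limit=4952 → 4952
row_key=E60: user_limit=NULL, plan_limit=NULL, → literal 5691 → 5691
row_key=E65: user_limit=NULL, plan_limit=7038 → 7038
row_key=E80: user_limit=6772 → 6772
row_key=E89: user_limit=9383 → 9383

5691, 8416, 5691, 9896, 5691, 1264, 4952, 5691, 7038, 6772, 9383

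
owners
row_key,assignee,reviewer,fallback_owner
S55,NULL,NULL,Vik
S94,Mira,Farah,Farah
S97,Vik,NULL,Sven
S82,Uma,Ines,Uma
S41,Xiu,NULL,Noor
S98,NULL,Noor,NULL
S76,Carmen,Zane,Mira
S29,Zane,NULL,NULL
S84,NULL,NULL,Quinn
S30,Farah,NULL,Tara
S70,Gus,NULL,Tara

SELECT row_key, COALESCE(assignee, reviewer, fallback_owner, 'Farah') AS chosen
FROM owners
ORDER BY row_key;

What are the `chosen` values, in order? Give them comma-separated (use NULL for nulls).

Zane, Farah, Xiu, Vik, Gus, Carmen, Uma, Quinn, Mira, Vik, Noor

row_key=S29: assignee=Zane → Zane
row_key=S30: assignee=Farah → Farah
row_key=S41: assignee=Xiu → Xiu
row_key=S55: assignee=NULL, reviewer=NULL, fallback_owner=Vik → Vik
row_key=S70: assignee=Gus → Gus
row_key=S76: assignee=Carmen → Carmen
row_key=S82: assignee=Uma → Uma
row_key=S84: assignee=NULL, reviewer=NULL, fallback_owner=Quinn → Quinn
row_key=S94: assignee=Mira → Mira
row_key=S97: assignee=Vik → Vik
row_key=S98: assignee=NULL, reviewer=Noor → Noor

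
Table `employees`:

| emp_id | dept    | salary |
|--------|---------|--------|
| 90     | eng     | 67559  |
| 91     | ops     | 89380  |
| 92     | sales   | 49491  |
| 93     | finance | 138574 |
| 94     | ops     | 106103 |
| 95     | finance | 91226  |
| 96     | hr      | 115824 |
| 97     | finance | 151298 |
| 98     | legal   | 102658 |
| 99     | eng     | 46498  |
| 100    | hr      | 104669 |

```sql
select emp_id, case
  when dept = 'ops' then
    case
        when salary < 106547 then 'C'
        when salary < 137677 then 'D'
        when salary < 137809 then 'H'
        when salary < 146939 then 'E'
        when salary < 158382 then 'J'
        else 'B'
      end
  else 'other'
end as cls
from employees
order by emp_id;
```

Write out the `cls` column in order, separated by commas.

emp_id=90: dept='eng' → outer ELSE → other
emp_id=91: dept='ops' → inner[salary < 106547] → C
emp_id=92: dept='sales' → outer ELSE → other
emp_id=93: dept='finance' → outer ELSE → other
emp_id=94: dept='ops' → inner[salary < 106547] → C
emp_id=95: dept='finance' → outer ELSE → other
emp_id=96: dept='hr' → outer ELSE → other
emp_id=97: dept='finance' → outer ELSE → other
emp_id=98: dept='legal' → outer ELSE → other
emp_id=99: dept='eng' → outer ELSE → other
emp_id=100: dept='hr' → outer ELSE → other

other, C, other, other, C, other, other, other, other, other, other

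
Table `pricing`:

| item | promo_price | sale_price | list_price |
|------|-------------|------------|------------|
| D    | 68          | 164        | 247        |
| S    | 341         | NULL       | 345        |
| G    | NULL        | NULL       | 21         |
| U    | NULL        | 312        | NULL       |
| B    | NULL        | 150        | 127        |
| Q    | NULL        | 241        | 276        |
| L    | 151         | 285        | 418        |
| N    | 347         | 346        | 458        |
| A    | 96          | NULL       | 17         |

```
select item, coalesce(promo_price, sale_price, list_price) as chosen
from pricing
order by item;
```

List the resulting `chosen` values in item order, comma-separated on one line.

96, 150, 68, 21, 151, 347, 241, 341, 312

item=A: promo_price=96 → 96
item=B: promo_price=NULL, sale_price=150 → 150
item=D: promo_price=68 → 68
item=G: promo_price=NULL, sale_price=NULL, list_price=21 → 21
item=L: promo_price=151 → 151
item=N: promo_price=347 → 347
item=Q: promo_price=NULL, sale_price=241 → 241
item=S: promo_price=341 → 341
item=U: promo_price=NULL, sale_price=312 → 312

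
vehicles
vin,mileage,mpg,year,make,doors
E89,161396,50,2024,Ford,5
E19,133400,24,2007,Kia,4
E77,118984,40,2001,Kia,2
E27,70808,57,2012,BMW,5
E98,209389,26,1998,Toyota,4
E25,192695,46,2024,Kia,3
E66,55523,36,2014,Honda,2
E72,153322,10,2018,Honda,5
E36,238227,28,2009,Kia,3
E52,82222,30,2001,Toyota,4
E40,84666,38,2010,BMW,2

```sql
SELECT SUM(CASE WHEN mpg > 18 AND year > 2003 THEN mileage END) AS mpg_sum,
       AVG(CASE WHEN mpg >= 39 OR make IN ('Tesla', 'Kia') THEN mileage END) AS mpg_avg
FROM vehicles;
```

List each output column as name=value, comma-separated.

[mpg_sum: mpg > 18 AND year > 2003]
vin=E89: ✓ → 161396
vin=E19: ✓ → 133400
vin=E77: ✗
vin=E27: ✓ → 70808
vin=E98: ✗
vin=E25: ✓ → 192695
vin=E66: ✓ → 55523
vin=E72: ✗
vin=E36: ✓ → 238227
vin=E52: ✗
vin=E40: ✓ → 84666
mpg_sum = 161396 + 133400 + 70808 + 192695 + 55523 + 238227 + 84666 = 936715
—
[mpg_avg: mpg >= 39 OR make IN ('Tesla', 'Kia')]
vin=E89: ✓ → 161396
vin=E19: ✓ → 133400
vin=E77: ✓ → 118984
vin=E27: ✓ → 70808
vin=E98: ✗
vin=E25: ✓ → 192695
vin=E66: ✗
vin=E72: ✗
vin=E36: ✓ → 238227
vin=E52: ✗
vin=E40: ✗
mpg_avg = (161396 + 133400 + 118984 + 70808 + 192695 + 238227) / 6 = 152585

mpg_sum=936715, mpg_avg=152585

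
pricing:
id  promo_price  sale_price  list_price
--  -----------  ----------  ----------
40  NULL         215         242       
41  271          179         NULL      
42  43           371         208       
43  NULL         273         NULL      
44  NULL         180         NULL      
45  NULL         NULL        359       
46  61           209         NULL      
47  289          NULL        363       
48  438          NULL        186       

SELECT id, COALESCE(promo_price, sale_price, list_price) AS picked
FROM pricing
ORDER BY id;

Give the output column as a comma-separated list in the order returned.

215, 271, 43, 273, 180, 359, 61, 289, 438

id=40: promo_price=NULL, sale_price=215 → 215
id=41: promo_price=271 → 271
id=42: promo_price=43 → 43
id=43: promo_price=NULL, sale_price=273 → 273
id=44: promo_price=NULL, sale_price=180 → 180
id=45: promo_price=NULL, sale_price=NULL, list_price=359 → 359
id=46: promo_price=61 → 61
id=47: promo_price=289 → 289
id=48: promo_price=438 → 438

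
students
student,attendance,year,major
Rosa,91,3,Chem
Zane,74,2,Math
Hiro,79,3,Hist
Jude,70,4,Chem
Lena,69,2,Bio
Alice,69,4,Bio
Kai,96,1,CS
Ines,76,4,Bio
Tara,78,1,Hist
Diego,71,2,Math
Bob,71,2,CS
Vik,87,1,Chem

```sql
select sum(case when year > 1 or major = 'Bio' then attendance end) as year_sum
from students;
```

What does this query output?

670

student=Rosa: ✓ → 91
student=Zane: ✓ → 74
student=Hiro: ✓ → 79
student=Jude: ✓ → 70
student=Lena: ✓ → 69
student=Alice: ✓ → 69
student=Kai: ✗
student=Ines: ✓ → 76
student=Tara: ✗
student=Diego: ✓ → 71
student=Bob: ✓ → 71
student=Vik: ✗
year_sum = 91 + 74 + 79 + 70 + 69 + 69 + 76 + 71 + 71 = 670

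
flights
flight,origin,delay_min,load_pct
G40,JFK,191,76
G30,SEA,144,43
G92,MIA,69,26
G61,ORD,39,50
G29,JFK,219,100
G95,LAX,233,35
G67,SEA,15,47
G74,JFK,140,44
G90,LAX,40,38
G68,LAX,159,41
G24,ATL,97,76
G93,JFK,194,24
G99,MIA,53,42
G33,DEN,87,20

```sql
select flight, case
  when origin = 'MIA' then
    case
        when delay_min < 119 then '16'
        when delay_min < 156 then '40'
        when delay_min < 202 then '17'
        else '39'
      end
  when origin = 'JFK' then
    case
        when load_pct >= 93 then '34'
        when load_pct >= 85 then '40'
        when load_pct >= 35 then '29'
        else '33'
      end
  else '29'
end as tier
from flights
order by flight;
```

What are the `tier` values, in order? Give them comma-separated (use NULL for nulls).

flight=G24: origin='ATL' → outer ELSE → 29
flight=G29: origin='JFK' → inner[load_pct >= 93] → 34
flight=G30: origin='SEA' → outer ELSE → 29
flight=G33: origin='DEN' → outer ELSE → 29
flight=G40: origin='JFK' → inner[load_pct >= 35] → 29
flight=G61: origin='ORD' → outer ELSE → 29
flight=G67: origin='SEA' → outer ELSE → 29
flight=G68: origin='LAX' → outer ELSE → 29
flight=G74: origin='JFK' → inner[load_pct >= 35] → 29
flight=G90: origin='LAX' → outer ELSE → 29
flight=G92: origin='MIA' → inner[delay_min < 119] → 16
flight=G93: origin='JFK' → inner[ELSE] → 33
flight=G95: origin='LAX' → outer ELSE → 29
flight=G99: origin='MIA' → inner[delay_min < 119] → 16

29, 34, 29, 29, 29, 29, 29, 29, 29, 29, 16, 33, 29, 16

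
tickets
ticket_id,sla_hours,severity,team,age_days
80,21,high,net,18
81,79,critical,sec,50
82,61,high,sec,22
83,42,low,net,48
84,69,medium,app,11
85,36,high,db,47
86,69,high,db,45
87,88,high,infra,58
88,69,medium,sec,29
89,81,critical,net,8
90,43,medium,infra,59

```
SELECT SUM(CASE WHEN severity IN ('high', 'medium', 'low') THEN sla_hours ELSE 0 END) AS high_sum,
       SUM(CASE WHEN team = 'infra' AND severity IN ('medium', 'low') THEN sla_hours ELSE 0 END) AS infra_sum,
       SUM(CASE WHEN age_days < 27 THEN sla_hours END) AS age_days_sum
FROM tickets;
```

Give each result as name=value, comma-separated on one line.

high_sum=498, infra_sum=43, age_days_sum=232

[high_sum: severity IN ('high', 'medium', 'low')]
ticket_id=80: ✓ → 21
ticket_id=81: ✗
ticket_id=82: ✓ → 61
ticket_id=83: ✓ → 42
ticket_id=84: ✓ → 69
ticket_id=85: ✓ → 36
ticket_id=86: ✓ → 69
ticket_id=87: ✓ → 88
ticket_id=88: ✓ → 69
ticket_id=89: ✗
ticket_id=90: ✓ → 43
high_sum = 21 + 61 + 42 + 69 + 36 + 69 + 88 + 69 + 43 = 498
—
[infra_sum: team = 'infra' AND severity IN ('medium', 'low')]
ticket_id=80: ✗
ticket_id=81: ✗
ticket_id=82: ✗
ticket_id=83: ✗
ticket_id=84: ✗
ticket_id=85: ✗
ticket_id=86: ✗
ticket_id=87: ✗
ticket_id=88: ✗
ticket_id=89: ✗
ticket_id=90: ✓ → 43
infra_sum = 43
—
[age_days_sum: age_days < 27]
ticket_id=80: ✓ → 21
ticket_id=81: ✗
ticket_id=82: ✓ → 61
ticket_id=83: ✗
ticket_id=84: ✓ → 69
ticket_id=85: ✗
ticket_id=86: ✗
ticket_id=87: ✗
ticket_id=88: ✗
ticket_id=89: ✓ → 81
ticket_id=90: ✗
age_days_sum = 21 + 61 + 69 + 81 = 232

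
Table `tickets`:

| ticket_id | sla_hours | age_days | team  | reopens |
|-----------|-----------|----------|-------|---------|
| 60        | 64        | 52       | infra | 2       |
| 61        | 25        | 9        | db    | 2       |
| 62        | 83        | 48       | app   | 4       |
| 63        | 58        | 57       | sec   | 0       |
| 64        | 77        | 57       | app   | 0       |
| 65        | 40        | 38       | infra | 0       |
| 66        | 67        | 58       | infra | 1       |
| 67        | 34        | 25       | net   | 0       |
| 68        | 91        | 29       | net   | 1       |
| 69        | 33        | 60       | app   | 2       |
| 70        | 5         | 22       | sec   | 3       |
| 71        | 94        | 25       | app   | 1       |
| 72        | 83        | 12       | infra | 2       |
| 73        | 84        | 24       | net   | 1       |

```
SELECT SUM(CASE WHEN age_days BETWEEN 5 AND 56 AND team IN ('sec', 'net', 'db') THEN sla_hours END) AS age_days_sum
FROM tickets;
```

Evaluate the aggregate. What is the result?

239

ticket_id=60: ✗
ticket_id=61: ✓ → 25
ticket_id=62: ✗
ticket_id=63: ✗
ticket_id=64: ✗
ticket_id=65: ✗
ticket_id=66: ✗
ticket_id=67: ✓ → 34
ticket_id=68: ✓ → 91
ticket_id=69: ✗
ticket_id=70: ✓ → 5
ticket_id=71: ✗
ticket_id=72: ✗
ticket_id=73: ✓ → 84
age_days_sum = 25 + 34 + 91 + 5 + 84 = 239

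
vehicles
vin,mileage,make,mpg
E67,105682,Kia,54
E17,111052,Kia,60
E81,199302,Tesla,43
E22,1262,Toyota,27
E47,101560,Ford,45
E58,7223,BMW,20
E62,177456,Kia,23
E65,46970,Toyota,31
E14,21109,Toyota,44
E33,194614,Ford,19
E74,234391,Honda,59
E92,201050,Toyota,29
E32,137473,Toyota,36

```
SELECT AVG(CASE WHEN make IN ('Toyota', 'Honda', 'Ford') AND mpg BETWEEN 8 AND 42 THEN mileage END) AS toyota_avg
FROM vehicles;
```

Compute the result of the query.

116273.8

vin=E67: ✗
vin=E17: ✗
vin=E81: ✗
vin=E22: ✓ → 1262
vin=E47: ✗
vin=E58: ✗
vin=E62: ✗
vin=E65: ✓ → 46970
vin=E14: ✗
vin=E33: ✓ → 194614
vin=E74: ✗
vin=E92: ✓ → 201050
vin=E32: ✓ → 137473
toyota_avg = (1262 + 46970 + 194614 + 201050 + 137473) / 5 = 116273.8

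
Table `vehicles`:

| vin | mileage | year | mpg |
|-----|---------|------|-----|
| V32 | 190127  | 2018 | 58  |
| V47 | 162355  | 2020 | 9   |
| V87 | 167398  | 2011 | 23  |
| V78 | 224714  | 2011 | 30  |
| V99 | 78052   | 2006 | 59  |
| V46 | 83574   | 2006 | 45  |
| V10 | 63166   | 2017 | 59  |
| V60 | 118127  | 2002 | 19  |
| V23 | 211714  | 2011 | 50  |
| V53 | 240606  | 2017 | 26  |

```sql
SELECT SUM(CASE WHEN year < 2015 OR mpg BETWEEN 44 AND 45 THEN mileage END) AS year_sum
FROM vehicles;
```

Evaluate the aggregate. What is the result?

883579

vin=V32: ✗
vin=V47: ✗
vin=V87: ✓ → 167398
vin=V78: ✓ → 224714
vin=V99: ✓ → 78052
vin=V46: ✓ → 83574
vin=V10: ✗
vin=V60: ✓ → 118127
vin=V23: ✓ → 211714
vin=V53: ✗
year_sum = 167398 + 224714 + 78052 + 83574 + 118127 + 211714 = 883579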